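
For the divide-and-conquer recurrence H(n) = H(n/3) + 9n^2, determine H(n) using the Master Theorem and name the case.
Master Theorem template: H(n) = a·H(n/b) + f(n).
Here: a=1, b=3, f(n)=9n^2
Compute log_b(a) = log_3(1) = 0.
f(n) = 9n^2 = Ω(n^(0+ε)) with ε = 2, and the regularity condition holds (a·f(n/b) = (a/b^2)·f(n) with a/b^2 = 3^-2 < 1). Case 3: H(n) = Θ(f(n)) = Θ(n^2).

Case 3: H(n) = Θ(n^2)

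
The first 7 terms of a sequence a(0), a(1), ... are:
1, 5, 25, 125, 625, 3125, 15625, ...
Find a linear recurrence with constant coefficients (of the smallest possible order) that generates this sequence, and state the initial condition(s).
Look for the lowest-order linear relation among consecutive terms.
Observation: each term is 5× the previous.
Check at n=2: 5·5 = 25. ✓

a(n) = 5 × a(n-1), a(0) = 1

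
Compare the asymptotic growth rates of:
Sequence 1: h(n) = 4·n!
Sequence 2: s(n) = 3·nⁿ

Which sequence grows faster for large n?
Comparing growth rates:
Growth-rate hierarchy: log n ≺ any polynomial ≺ any exponential cⁿ (c>1) ≺ n! ≺ nⁿ.
super-exponential nⁿ dominates factorial asymptotically.

s(n) grows faster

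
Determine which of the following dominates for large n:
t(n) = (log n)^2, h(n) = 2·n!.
Comparing growth rates:
Growth-rate hierarchy: log n ≺ any polynomial ≺ any exponential cⁿ (c>1) ≺ n! ≺ nⁿ.
factorial dominates polylogarithmic (log n)^2 asymptotically.

h(n) grows faster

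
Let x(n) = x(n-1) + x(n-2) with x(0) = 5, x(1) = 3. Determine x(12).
Computing the sequence terms:
5, 3, 8, 11, 19, 30, 49, 79, 128, 207, 335, 542, 877

877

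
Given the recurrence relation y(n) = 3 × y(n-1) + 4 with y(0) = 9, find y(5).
Computing step by step:
y(0) = 9
y(1) = 3 × 9 + 4 = 31
y(2) = 3 × 31 + 4 = 97
y(3) = 3 × 97 + 4 = 295
y(4) = 3 × 295 + 4 = 889
y(5) = 3 × 889 + 4 = 2671

2671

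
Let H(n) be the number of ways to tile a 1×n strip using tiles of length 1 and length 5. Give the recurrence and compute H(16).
Condition on the last tile: it has length 1 (leaving a 1×(n-1) strip) or length 5 (leaving a 1×(n-5) strip), so H(n) = H(n-1) + H(n-5) (order-5 linear recurrence).
For 0 ≤ i < 5 only unit tiles fit, so H(i) = 1.
Iterating the recurrence: H(5) = 2, H(6) = 3, H(7) = 4, H(8) = 5, H(9) = 6, H(10) = 8, H(11) = 11, H(12) = 15, H(13) = 20, H(14) = 26, H(15) = 34, H(16) = 45.

H(n) = H(n-1) + H(n-5), with H(i) = 1 for 0 ≤ i < 5; H(16) = 45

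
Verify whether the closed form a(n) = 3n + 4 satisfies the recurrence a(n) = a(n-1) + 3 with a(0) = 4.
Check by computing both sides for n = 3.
From the recurrence with a(0) = 4:
  a(0) = 4, a(1) = 7, a(2) = 10, a(3) = 13
  so the recurrence gives a(3) = 13.
From the proposed closed form a(n) = 3n + 4:
  a(3) = 13.
Both sides give 13 at n = 3, and the initial condition(s) match, so the closed form is consistent.

Yes, the closed form is correct.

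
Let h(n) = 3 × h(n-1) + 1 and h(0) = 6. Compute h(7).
Computing step by step:
h(0) = 6
h(1) = 3 × 6 + 1 = 19
h(2) = 3 × 19 + 1 = 58
h(3) = 3 × 58 + 1 = 175
h(4) = 3 × 175 + 1 = 526
h(5) = 3 × 526 + 1 = 1579
h(6) = 3 × 1579 + 1 = 4738
h(7) = 3 × 4738 + 1 = 14215

14215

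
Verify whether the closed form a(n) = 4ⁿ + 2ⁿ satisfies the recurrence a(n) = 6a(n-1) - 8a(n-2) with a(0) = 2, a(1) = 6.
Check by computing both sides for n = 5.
From the recurrence with a(0) = 2, a(1) = 6:
  a(0) = 2, a(1) = 6, a(2) = 20, a(3) = 72, a(4) = 272, a(5) = 1056
  so the recurrence gives a(5) = 1056.
From the proposed closed form a(n) = 4ⁿ + 2ⁿ:
  a(5) = 1056.
Both sides give 1056 at n = 5, and the initial condition(s) match, so the closed form is consistent.

Yes, the closed form is correct.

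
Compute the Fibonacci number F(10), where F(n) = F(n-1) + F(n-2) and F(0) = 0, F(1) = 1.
Computing the sequence terms:
0, 1, 1, 2, 3, 5, 8, 13, 21, 34, 55

55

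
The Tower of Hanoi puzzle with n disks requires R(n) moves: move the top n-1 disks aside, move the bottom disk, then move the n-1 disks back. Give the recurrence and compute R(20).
Moving n disks = move the top n-1 disks aside (R(n-1) moves) + move the largest disk (1 move) + move the n-1 disks back on top (R(n-1) moves), so R(n) = 2R(n-1) + 1, with R(1) = 1 (a single disk takes one move).
First terms: 1, 3, 7, 15, 31, 63, … — each is one less than a power of 2. Indeed R(n) + 1 = 2(R(n-1) + 1) with R(1) + 1 = 2, so R(n) + 1 = 2ⁿ and R(n) = 2ⁿ - 1.
Hence R(20) = 2^20 - 1 = 1048576 - 1 = 1048575.

R(n) = 2R(n-1) + 1, R(1) = 1; R(20) = 1048575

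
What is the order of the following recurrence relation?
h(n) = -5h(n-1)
The order is the largest lag k for which h(n-k) appears. Here the deepest term is h(n-1), so the order is 1.

Order 1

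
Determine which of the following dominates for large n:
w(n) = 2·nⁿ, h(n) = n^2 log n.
Comparing growth rates:
Growth-rate hierarchy: log n ≺ any polynomial ≺ any exponential cⁿ (c>1) ≺ n! ≺ nⁿ.
super-exponential nⁿ dominates polynomial degree 2 (with log factor) asymptotically.

w(n) grows faster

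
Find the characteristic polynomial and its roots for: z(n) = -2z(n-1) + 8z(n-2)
Substitute z(n) = rⁿ and divide through by rⁿ⁻²: r² + 2r - 8 = 0
Factor: (r - 2)(r + 4) = 0, so r = 2, -4.
General solution: z(n) = A·2ⁿ + B·(-4)ⁿ

Characteristic: r² + 2r - 8 = 0, Roots: r = 2, -4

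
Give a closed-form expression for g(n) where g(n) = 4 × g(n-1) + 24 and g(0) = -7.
Recurrence: g(n) = 4 × g(n-1) + 24, initial: g(0) = -7.
Try g(n) = A·4ⁿ + C. Substituting: A·4ⁿ + C = 4(A·4ⁿ⁻¹ + C) + 24 = A·4ⁿ + 4C + 24, so C = 4C + 24, giving C = -8. Then g(0) = A - 8 = -7 gives A = 1.

g(n) = 4ⁿ - 8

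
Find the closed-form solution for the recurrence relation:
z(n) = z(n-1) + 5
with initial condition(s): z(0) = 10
Recurrence: z(n) = z(n-1) + 5, initial: z(0) = 10.
Each step adds 5, so z(n) = z(0) + 5n = 5n + 10.

z(n) = 5n + 10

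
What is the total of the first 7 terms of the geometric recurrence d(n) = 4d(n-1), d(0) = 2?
Computing the sequence terms: 2, 8, 32, 128, 512, 2048, 8192
Adding these values together:

10922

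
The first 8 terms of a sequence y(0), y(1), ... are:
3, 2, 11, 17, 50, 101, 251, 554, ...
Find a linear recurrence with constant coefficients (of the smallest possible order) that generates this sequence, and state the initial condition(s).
Look for the lowest-order linear relation among consecutive terms.
Observation: y(n) - 1·y(n-1) - (3)·y(n-2) = 0 holds for the shown terms, and no order-1 relation y(n) = α·y(n-1) + β fits.
Check at n=3: 1·11 + (3)·2 = 17. ✓

y(n) = y(n-1) + 3y(n-2), y(0) = 3, y(1) = 2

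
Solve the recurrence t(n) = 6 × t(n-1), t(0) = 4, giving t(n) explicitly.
Recurrence: t(n) = 6 × t(n-1), initial: t(0) = 4.
Each term is 6 times the previous, so this is geometric with ratio 6. After n steps: t(n) = t(0)·6ⁿ = 4·6ⁿ.

t(n) = 4·6ⁿ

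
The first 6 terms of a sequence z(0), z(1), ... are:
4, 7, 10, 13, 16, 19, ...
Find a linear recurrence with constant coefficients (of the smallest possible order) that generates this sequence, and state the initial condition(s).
Look for the lowest-order linear relation among consecutive terms.
Observation: consecutive differences are constant (= 3).
Check at n=2: 1·7 + 3 = 10. ✓

z(n) = z(n-1) + 3, z(0) = 4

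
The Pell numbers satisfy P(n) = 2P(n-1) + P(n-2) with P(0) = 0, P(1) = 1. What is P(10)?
Computing the sequence terms:
0, 1, 2, 5, 12, 29, 70, 169, 408, 985, 2378

2378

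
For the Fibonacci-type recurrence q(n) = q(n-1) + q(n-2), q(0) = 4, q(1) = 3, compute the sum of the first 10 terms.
Computing the sequence terms: 4, 3, 7, 10, 17, 27, 44, 71, 115, 186
Adding these values together:

484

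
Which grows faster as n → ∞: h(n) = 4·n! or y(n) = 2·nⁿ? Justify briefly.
Comparing growth rates:
Growth-rate hierarchy: log n ≺ any polynomial ≺ any exponential cⁿ (c>1) ≺ n! ≺ nⁿ.
super-exponential nⁿ dominates factorial asymptotically.

y(n) grows faster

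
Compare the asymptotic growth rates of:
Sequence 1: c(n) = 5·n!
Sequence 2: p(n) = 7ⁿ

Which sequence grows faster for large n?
Comparing growth rates:
Growth-rate hierarchy: log n ≺ any polynomial ≺ any exponential cⁿ (c>1) ≺ n! ≺ nⁿ.
factorial dominates exponential base 7 asymptotically.

c(n) grows faster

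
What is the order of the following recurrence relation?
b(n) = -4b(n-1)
The order is the largest lag k for which b(n-k) appears. Here the deepest term is b(n-1), so the order is 1.

Order 1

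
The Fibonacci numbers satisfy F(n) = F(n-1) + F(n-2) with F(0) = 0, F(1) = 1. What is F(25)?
Computing the sequence terms:
0, 1, 1, 2, 3, 5, 8, 13, 21, 34, 55, 89, 144, 233, 377, 610, 987, 1597, 2584, 4181, 6765, 10946, 17711, 28657, 46368, 75025

75025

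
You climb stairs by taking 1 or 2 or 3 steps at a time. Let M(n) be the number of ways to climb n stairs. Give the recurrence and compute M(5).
Condition on the size of the last step (1 to 3): before it there were n-1, …, n-3 stairs climbed, and these cases are disjoint, so M(n) = M(n-1) + M(n-2) + M(n-3) (order-3 linear recurrence).
Initial conditions by direct count (compositions of i into parts ≤ 3): M(1) = 1; M(2) = 2; M(3) = 4.
Iterating the recurrence: M(4) = 7, M(5) = 13.

M(n) = M(n-1) + M(n-2) + M(n-3), M(1) = 1, M(2) = 2, M(3) = 4; M(5) = 13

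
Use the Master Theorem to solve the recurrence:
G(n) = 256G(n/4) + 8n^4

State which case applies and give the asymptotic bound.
Master Theorem template: G(n) = a·G(n/b) + f(n).
Here: a=256, b=4, f(n)=8n^4
Compute log_b(a) = log_4(256) = 4.
f(n) = 8n^4 = Θ(n^4). Case 2: G(n) = Θ(n^4 log n).

Case 2: G(n) = Θ(n^4 log n)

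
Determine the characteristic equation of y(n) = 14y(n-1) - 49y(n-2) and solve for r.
Substitute y(n) = rⁿ and divide through by rⁿ⁻²: r² - 14r + 49 = 0
Factor: (r - 7)² = 0, so r = 7 (double root).
General solution: y(n) = (A + Bn)·7ⁿ

Characteristic: r² - 14r + 49 = 0, Roots: r = 7 (double root)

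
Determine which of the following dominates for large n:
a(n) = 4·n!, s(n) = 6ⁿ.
Comparing growth rates:
Growth-rate hierarchy: log n ≺ any polynomial ≺ any exponential cⁿ (c>1) ≺ n! ≺ nⁿ.
factorial dominates exponential base 6 asymptotically.

a(n) grows faster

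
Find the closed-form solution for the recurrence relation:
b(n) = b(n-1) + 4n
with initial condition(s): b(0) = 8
Recurrence: b(n) = b(n-1) + 4n, initial: b(0) = 8.
Telescoping: b(n) = b(0) + 4·Σᵢ₌₁ⁿ i = 8 + 4·n(n+1)/2.

b(n) = 4·n(n+1)/2 + 8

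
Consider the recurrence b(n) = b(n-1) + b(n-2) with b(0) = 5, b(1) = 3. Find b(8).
Computing the sequence terms:
5, 3, 8, 11, 19, 30, 49, 79, 128

128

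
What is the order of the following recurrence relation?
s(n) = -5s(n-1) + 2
The order is the largest lag k for which s(n-k) appears. Here the deepest term is s(n-1) (the 2 term is non-homogeneous and does not affect the order), so the order is 1.

Order 1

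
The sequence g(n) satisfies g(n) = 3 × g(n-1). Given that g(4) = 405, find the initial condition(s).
In general g(n) = 3ⁿ · g(0). At n = 4: g(0) = g(4) / 3^4 = 405 / 81 = 5.

g(0) = 5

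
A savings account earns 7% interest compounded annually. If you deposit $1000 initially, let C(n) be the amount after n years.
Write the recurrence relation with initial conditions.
Each year the balance grows by 7%, i.e. is multiplied by 1 + 7/100 = 1.07, so C(n) = 1.07 × C(n-1). The initial deposit gives C(0) = 1000.
Unrolling gives the closed form C(n) = 1000 × (1.07)ⁿ.

C(n) = 1.07 × C(n-1), C(0) = 1000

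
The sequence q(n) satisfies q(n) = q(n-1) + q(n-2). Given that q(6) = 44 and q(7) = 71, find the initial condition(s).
Work backwards using q(k) = q(k+2) - q(k+1):
q(5) = q(7) - q(6) = 71 - 44 = 27
q(4) = q(6) - q(5) = 44 - 27 = 17
q(3) = q(5) - q(4) = 27 - 17 = 10
q(2) = q(4) - q(3) = 17 - 10 = 7
q(1) = q(3) - q(2) = 10 - 7 = 3
q(0) = q(2) - q(1) = 7 - 3 = 4

q(0) = 4, q(1) = 3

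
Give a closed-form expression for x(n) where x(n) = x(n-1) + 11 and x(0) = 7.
Recurrence: x(n) = x(n-1) + 11, initial: x(0) = 7.
Each step adds 11, so x(n) = x(0) + 11n = 11n + 7.

x(n) = 11n + 7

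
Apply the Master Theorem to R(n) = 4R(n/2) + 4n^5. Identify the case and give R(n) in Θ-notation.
Master Theorem template: R(n) = a·R(n/b) + f(n).
Here: a=4, b=2, f(n)=4n^5
Compute log_b(a) = log_2(4) = 2.
f(n) = 4n^5 = Ω(n^(2+ε)) with ε = 3, and the regularity condition holds (a·f(n/b) = (a/b^5)·f(n) with a/b^5 = 2^-3 < 1). Case 3: R(n) = Θ(f(n)) = Θ(n^5).

Case 3: R(n) = Θ(n^5)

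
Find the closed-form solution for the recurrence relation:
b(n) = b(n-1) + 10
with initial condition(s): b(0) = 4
Recurrence: b(n) = b(n-1) + 10, initial: b(0) = 4.
Each step adds 10, so b(n) = b(0) + 10n = 10n + 4.

b(n) = 10n + 4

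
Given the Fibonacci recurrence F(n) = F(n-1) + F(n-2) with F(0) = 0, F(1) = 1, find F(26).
Computing the sequence terms:
0, 1, 1, 2, 3, 5, 8, 13, 21, 34, 55, 89, 144, 233, 377, 610, 987, 1597, 2584, 4181, 6765, 10946, 17711, 28657, 46368, 75025, 121393

121393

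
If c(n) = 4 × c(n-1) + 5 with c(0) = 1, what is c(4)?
Computing step by step:
c(0) = 1
c(1) = 4 × 1 + 5 = 9
c(2) = 4 × 9 + 5 = 41
c(3) = 4 × 41 + 5 = 169
c(4) = 4 × 169 + 5 = 681

681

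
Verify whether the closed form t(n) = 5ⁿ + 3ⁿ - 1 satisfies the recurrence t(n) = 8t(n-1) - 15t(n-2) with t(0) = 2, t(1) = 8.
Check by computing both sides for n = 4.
From the recurrence with t(0) = 2, t(1) = 8:
  t(0) = 2, t(1) = 8, t(2) = 34, t(3) = 152, t(4) = 706
  so the recurrence gives t(4) = 706.
From the proposed closed form t(n) = 5ⁿ + 3ⁿ - 1:
  t(4) = 705.
The recurrence gives 706 but the closed form gives 705, so the closed form does not satisfy the recurrence.

No, the closed form is incorrect.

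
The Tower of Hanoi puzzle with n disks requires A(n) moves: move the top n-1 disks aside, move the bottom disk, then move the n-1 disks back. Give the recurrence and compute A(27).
Moving n disks = move the top n-1 disks aside (A(n-1) moves) + move the largest disk (1 move) + move the n-1 disks back on top (A(n-1) moves), so A(n) = 2A(n-1) + 1, with A(1) = 1 (a single disk takes one move).
First terms: 1, 3, 7, 15, 31, 63, … — each is one less than a power of 2. Indeed A(n) + 1 = 2(A(n-1) + 1) with A(1) + 1 = 2, so A(n) + 1 = 2ⁿ and A(n) = 2ⁿ - 1.
Hence A(27) = 2^27 - 1 = 134217728 - 1 = 134217727.

A(n) = 2A(n-1) + 1, A(1) = 1; A(27) = 134217727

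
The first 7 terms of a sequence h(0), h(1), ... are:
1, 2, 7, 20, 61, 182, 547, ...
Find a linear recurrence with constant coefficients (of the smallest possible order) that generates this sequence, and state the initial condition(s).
Look for the lowest-order linear relation among consecutive terms.
Observation: h(n) - 2·h(n-1) - (3)·h(n-2) = 0 holds for the shown terms, and no order-1 relation h(n) = α·h(n-1) + β fits.
Check at n=3: 2·7 + (3)·2 = 20. ✓

h(n) = 2h(n-1) + 3h(n-2), h(0) = 1, h(1) = 2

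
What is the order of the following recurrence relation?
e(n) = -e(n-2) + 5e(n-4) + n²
The order is the largest lag k for which e(n-k) appears. Here the deepest term is e(n-4) (the n² term is non-homogeneous and does not affect the order), so the order is 4.

Order 4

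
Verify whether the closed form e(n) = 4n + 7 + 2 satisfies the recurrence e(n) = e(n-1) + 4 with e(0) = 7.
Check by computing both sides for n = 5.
From the recurrence with e(0) = 7:
  e(0) = 7, e(1) = 11, e(2) = 15, e(3) = 19, e(4) = 23, e(5) = 27
  so the recurrence gives e(5) = 27.
From the proposed closed form e(n) = 4n + 7 + 2:
  e(5) = 29.
The recurrence gives 27 but the closed form gives 29, so the closed form does not satisfy the recurrence.

No, the closed form is incorrect.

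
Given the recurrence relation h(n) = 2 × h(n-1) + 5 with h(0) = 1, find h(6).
Computing step by step:
h(0) = 1
h(1) = 2 × 1 + 5 = 7
h(2) = 2 × 7 + 5 = 19
h(3) = 2 × 19 + 5 = 43
h(4) = 2 × 43 + 5 = 91
h(5) = 2 × 91 + 5 = 187
h(6) = 2 × 187 + 5 = 379

379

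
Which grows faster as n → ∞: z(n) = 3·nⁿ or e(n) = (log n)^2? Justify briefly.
Comparing growth rates:
Growth-rate hierarchy: log n ≺ any polynomial ≺ any exponential cⁿ (c>1) ≺ n! ≺ nⁿ.
super-exponential nⁿ dominates polylogarithmic (log n)^2 asymptotically.

z(n) grows faster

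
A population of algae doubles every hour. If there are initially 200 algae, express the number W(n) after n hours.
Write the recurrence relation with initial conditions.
Each hour multiplies the count by 2, so the count after n hours depends only on the count after n-1 hours: W(n) = 2 × W(n-1). The starting count gives W(0) = 200.
Unrolling n times gives the closed form W(n) = 200 × 2ⁿ.

W(n) = 2 × W(n-1), W(0) = 200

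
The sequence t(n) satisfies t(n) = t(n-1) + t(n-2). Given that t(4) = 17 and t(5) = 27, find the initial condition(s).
Work backwards using t(k) = t(k+2) - t(k+1):
t(3) = t(5) - t(4) = 27 - 17 = 10
t(2) = t(4) - t(3) = 17 - 10 = 7
t(1) = t(3) - t(2) = 10 - 7 = 3
t(0) = t(2) - t(1) = 7 - 3 = 4

t(0) = 4, t(1) = 3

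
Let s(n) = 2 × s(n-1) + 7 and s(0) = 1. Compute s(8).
Computing step by step:
s(0) = 1
s(1) = 2 × 1 + 7 = 9
s(2) = 2 × 9 + 7 = 25
s(3) = 2 × 25 + 7 = 57
s(4) = 2 × 57 + 7 = 121
s(5) = 2 × 121 + 7 = 249
s(6) = 2 × 249 + 7 = 505
s(7) = 2 × 505 + 7 = 1017
s(8) = 2 × 1017 + 7 = 2041

2041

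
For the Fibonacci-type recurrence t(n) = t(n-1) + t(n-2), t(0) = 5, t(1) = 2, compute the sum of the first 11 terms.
Computing the sequence terms: 5, 2, 7, 9, 16, 25, 41, 66, 107, 173, 280
Adding these values together:

731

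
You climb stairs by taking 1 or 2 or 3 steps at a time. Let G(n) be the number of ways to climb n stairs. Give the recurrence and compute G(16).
Condition on the size of the last step (1 to 3): before it there were n-1, …, n-3 stairs climbed, and these cases are disjoint, so G(n) = G(n-1) + G(n-2) + G(n-3) (order-3 linear recurrence).
Initial conditions by direct count (compositions of i into parts ≤ 3): G(1) = 1; G(2) = 2; G(3) = 4.
Iterating the recurrence: G(4) = 7, G(5) = 13, G(6) = 24, G(7) = 44, G(8) = 81, G(9) = 149, G(10) = 274, G(11) = 504, G(12) = 927, G(13) = 1705, G(14) = 3136, G(15) = 5768, G(16) = 10609.

G(n) = G(n-1) + G(n-2) + G(n-3), G(1) = 1, G(2) = 2, G(3) = 4; G(16) = 10609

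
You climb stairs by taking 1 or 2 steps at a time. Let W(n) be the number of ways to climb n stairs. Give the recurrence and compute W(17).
Condition on the size of the last step (1 to 2): before it there were n-1, …, n-2 stairs climbed, and these cases are disjoint, so W(n) = W(n-1) + W(n-2) (Fibonacci-type sequence).
Initial conditions by direct count (compositions of i into parts ≤ 2): W(1) = 1; W(2) = 2.
Iterating the recurrence: W(3) = 3, W(4) = 5, W(5) = 8, W(6) = 13, W(7) = 21, W(8) = 34, W(9) = 55, W(10) = 89, W(11) = 144, W(12) = 233, W(13) = 377, W(14) = 610, W(15) = 987, W(16) = 1597, W(17) = 2584.

W(n) = W(n-1) + W(n-2), W(1) = 1, W(2) = 2; W(17) = 2584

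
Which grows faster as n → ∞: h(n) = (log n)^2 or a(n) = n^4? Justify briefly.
Comparing growth rates:
Growth-rate hierarchy: log n ≺ any polynomial ≺ any exponential cⁿ (c>1) ≺ n! ≺ nⁿ.
polynomial degree 4 dominates polylogarithmic (log n)^2 asymptotically.

a(n) grows faster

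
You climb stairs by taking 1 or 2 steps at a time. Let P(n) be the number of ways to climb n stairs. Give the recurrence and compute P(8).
Condition on the size of the last step (1 to 2): before it there were n-1, …, n-2 stairs climbed, and these cases are disjoint, so P(n) = P(n-1) + P(n-2) (Fibonacci-type sequence).
Initial conditions by direct count (compositions of i into parts ≤ 2): P(1) = 1; P(2) = 2.
Iterating the recurrence: P(3) = 3, P(4) = 5, P(5) = 8, P(6) = 13, P(7) = 21, P(8) = 34.

P(n) = P(n-1) + P(n-2), P(1) = 1, P(2) = 2; P(8) = 34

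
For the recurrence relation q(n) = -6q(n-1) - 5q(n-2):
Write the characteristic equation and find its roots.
Substitute q(n) = rⁿ and divide through by rⁿ⁻²: r² + 6r + 5 = 0
Factor: (r + 5)(r + 1) = 0, so r = -5, -1.
General solution: q(n) = A·(-5)ⁿ + B·(-1)ⁿ

Characteristic: r² + 6r + 5 = 0, Roots: r = -5, -1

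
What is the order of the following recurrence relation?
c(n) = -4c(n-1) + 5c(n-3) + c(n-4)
The order is the largest lag k for which c(n-k) appears. Here the deepest term is c(n-4), so the order is 4.

Order 4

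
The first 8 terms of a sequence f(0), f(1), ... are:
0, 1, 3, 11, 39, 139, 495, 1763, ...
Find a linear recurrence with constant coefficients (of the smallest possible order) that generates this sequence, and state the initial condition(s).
Look for the lowest-order linear relation among consecutive terms.
Observation: f(n) - 3·f(n-1) - (2)·f(n-2) = 0 holds for the shown terms, and no order-1 relation f(n) = α·f(n-1) + β fits.
Check at n=3: 3·3 + (2)·1 = 11. ✓

f(n) = 3f(n-1) + 2f(n-2), f(0) = 0, f(1) = 1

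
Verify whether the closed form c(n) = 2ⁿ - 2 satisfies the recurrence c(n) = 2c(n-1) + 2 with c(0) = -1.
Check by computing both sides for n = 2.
From the recurrence with c(0) = -1:
  c(0) = -1, c(1) = 0, c(2) = 2
  so the recurrence gives c(2) = 2.
From the proposed closed form c(n) = 2ⁿ - 2:
  c(2) = 2.
Both sides give 2 at n = 2, and the initial condition(s) match, so the closed form is consistent.

Yes, the closed form is correct.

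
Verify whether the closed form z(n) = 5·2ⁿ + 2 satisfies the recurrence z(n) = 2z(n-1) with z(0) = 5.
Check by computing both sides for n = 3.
From the recurrence with z(0) = 5:
  z(0) = 5, z(1) = 10, z(2) = 20, z(3) = 40
  so the recurrence gives z(3) = 40.
From the proposed closed form z(n) = 5·2ⁿ + 2:
  z(3) = 42.
The recurrence gives 40 but the closed form gives 42, so the closed form does not satisfy the recurrence.

No, the closed form is incorrect.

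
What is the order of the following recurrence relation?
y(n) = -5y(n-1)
The order is the largest lag k for which y(n-k) appears. Here the deepest term is y(n-1), so the order is 1.

Order 1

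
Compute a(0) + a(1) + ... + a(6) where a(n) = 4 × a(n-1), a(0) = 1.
Computing the sequence terms: 1, 4, 16, 64, 256, 1024, 4096
Adding these values together:

5461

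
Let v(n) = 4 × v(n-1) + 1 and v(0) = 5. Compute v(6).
Computing step by step:
v(0) = 5
v(1) = 4 × 5 + 1 = 21
v(2) = 4 × 21 + 1 = 85
v(3) = 4 × 85 + 1 = 341
v(4) = 4 × 341 + 1 = 1365
v(5) = 4 × 1365 + 1 = 5461
v(6) = 4 × 5461 + 1 = 21845

21845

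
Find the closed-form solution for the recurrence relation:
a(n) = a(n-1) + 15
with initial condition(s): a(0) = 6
Recurrence: a(n) = a(n-1) + 15, initial: a(0) = 6.
Each step adds 15, so a(n) = a(0) + 15n = 15n + 6.

a(n) = 15n + 6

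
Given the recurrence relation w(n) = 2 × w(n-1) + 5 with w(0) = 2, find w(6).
Computing step by step:
w(0) = 2
w(1) = 2 × 2 + 5 = 9
w(2) = 2 × 9 + 5 = 23
w(3) = 2 × 23 + 5 = 51
w(4) = 2 × 51 + 5 = 107
w(5) = 2 × 107 + 5 = 219
w(6) = 2 × 219 + 5 = 443

443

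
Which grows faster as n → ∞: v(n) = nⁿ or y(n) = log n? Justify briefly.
Comparing growth rates:
Growth-rate hierarchy: log n ≺ any polynomial ≺ any exponential cⁿ (c>1) ≺ n! ≺ nⁿ.
super-exponential nⁿ dominates logarithmic asymptotically.

v(n) grows faster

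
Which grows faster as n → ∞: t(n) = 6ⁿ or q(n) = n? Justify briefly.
Comparing growth rates:
Growth-rate hierarchy: log n ≺ any polynomial ≺ any exponential cⁿ (c>1) ≺ n! ≺ nⁿ.
exponential base 6 dominates polynomial degree 1 asymptotically.

t(n) grows faster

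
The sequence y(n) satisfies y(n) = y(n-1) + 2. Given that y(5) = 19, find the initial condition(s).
y(5) = y(0) + 5·2, so y(0) = 19 - 10 = 9.

y(0) = 9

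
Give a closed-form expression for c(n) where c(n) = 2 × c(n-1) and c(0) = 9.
Recurrence: c(n) = 2 × c(n-1), initial: c(0) = 9.
Each term is 2 times the previous, so this is geometric with ratio 2. After n steps: c(n) = c(0)·2ⁿ = 9·2ⁿ.

c(n) = 9·2ⁿ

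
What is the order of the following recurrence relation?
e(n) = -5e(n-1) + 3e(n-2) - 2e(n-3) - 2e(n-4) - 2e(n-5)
The order is the largest lag k for which e(n-k) appears. Here the deepest term is e(n-5), so the order is 5.

Order 5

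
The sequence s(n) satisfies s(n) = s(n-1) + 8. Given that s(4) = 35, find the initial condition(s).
s(4) = s(0) + 4·8, so s(0) = 35 - 32 = 3.

s(0) = 3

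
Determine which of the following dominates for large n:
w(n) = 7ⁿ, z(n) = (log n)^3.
Comparing growth rates:
Growth-rate hierarchy: log n ≺ any polynomial ≺ any exponential cⁿ (c>1) ≺ n! ≺ nⁿ.
exponential base 7 dominates polylogarithmic (log n)^3 asymptotically.

w(n) grows faster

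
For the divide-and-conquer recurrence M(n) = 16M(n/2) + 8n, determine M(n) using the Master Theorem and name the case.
Master Theorem template: M(n) = a·M(n/b) + f(n).
Here: a=16, b=2, f(n)=8n
Compute log_b(a) = log_2(16) = 4.
f(n) = 8n = O(n^(4-ε)) with ε = 3. Case 1: M(n) = Θ(n^log_b(a)) = Θ(n^4).

Case 1: M(n) = Θ(n^4)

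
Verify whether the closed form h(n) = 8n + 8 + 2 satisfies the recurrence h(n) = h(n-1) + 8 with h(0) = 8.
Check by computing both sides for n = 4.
From the recurrence with h(0) = 8:
  h(0) = 8, h(1) = 16, h(2) = 24, h(3) = 32, h(4) = 40
  so the recurrence gives h(4) = 40.
From the proposed closed form h(n) = 8n + 8 + 2:
  h(4) = 42.
The recurrence gives 40 but the closed form gives 42, so the closed form does not satisfy the recurrence.

No, the closed form is incorrect.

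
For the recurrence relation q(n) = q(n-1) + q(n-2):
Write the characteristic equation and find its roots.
Substitute q(n) = rⁿ and divide through by rⁿ⁻²: r² - r - 1 = 0
Discriminant: 1² + 4·1 = 5, not a perfect square, so by the quadratic formula r = (1 ± √5)/2.
General solution: q(n) = A·r₁ⁿ + B·r₂ⁿ where r₁,r₂ = (1 ± √5)/2

Characteristic: r² - r - 1 = 0, Roots: r = (1 ± √5)/2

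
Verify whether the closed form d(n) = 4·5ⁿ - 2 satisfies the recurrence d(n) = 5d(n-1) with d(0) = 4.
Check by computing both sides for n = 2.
From the recurrence with d(0) = 4:
  d(0) = 4, d(1) = 20, d(2) = 100
  so the recurrence gives d(2) = 100.
From the proposed closed form d(n) = 4·5ⁿ - 2:
  d(2) = 98.
The recurrence gives 100 but the closed form gives 98, so the closed form does not satisfy the recurrence.

No, the closed form is incorrect.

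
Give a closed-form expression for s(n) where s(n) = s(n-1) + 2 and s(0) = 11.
Recurrence: s(n) = s(n-1) + 2, initial: s(0) = 11.
Each step adds 2, so s(n) = s(0) + 2n = 2n + 11.

s(n) = 2n + 11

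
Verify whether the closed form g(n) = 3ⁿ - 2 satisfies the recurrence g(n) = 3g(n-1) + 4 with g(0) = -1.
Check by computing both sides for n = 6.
From the recurrence with g(0) = -1:
  g(0) = -1, g(1) = 1, g(2) = 7, g(3) = 25, g(4) = 79, g(5) = 241, g(6) = 727
  so the recurrence gives g(6) = 727.
From the proposed closed form g(n) = 3ⁿ - 2:
  g(6) = 727.
Both sides give 727 at n = 6, and the initial condition(s) match, so the closed form is consistent.

Yes, the closed form is correct.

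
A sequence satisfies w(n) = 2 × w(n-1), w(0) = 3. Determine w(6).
Computing step by step:
w(0) = 3
w(1) = 2 × 3 = 6
w(2) = 2 × 6 = 12
w(3) = 2 × 12 = 24
w(4) = 2 × 24 = 48
w(5) = 2 × 48 = 96
w(6) = 2 × 96 = 192

192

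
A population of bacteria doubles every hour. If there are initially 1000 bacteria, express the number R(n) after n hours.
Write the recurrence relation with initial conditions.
Each hour multiplies the count by 2, so the count after n hours depends only on the count after n-1 hours: R(n) = 2 × R(n-1). The starting count gives R(0) = 1000.
Unrolling n times gives the closed form R(n) = 1000 × 2ⁿ.

R(n) = 2 × R(n-1), R(0) = 1000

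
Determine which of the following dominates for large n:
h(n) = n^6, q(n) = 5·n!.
Comparing growth rates:
Growth-rate hierarchy: log n ≺ any polynomial ≺ any exponential cⁿ (c>1) ≺ n! ≺ nⁿ.
factorial dominates polynomial degree 6 asymptotically.

q(n) grows faster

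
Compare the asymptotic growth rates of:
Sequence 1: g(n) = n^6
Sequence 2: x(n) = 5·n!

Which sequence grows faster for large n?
Comparing growth rates:
Growth-rate hierarchy: log n ≺ any polynomial ≺ any exponential cⁿ (c>1) ≺ n! ≺ nⁿ.
factorial dominates polynomial degree 6 asymptotically.

x(n) grows faster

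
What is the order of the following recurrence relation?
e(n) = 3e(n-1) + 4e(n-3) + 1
The order is the largest lag k for which e(n-k) appears. Here the deepest term is e(n-3) (the 1 term is non-homogeneous and does not affect the order), so the order is 3.

Order 3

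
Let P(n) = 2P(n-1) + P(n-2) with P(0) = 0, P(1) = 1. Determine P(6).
Computing the sequence terms:
0, 1, 2, 5, 12, 29, 70

70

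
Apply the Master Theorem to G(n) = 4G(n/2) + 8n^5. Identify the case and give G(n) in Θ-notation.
Master Theorem template: G(n) = a·G(n/b) + f(n).
Here: a=4, b=2, f(n)=8n^5
Compute log_b(a) = log_2(4) = 2.
f(n) = 8n^5 = Ω(n^(2+ε)) with ε = 3, and the regularity condition holds (a·f(n/b) = (a/b^5)·f(n) with a/b^5 = 2^-3 < 1). Case 3: G(n) = Θ(f(n)) = Θ(n^5).

Case 3: G(n) = Θ(n^5)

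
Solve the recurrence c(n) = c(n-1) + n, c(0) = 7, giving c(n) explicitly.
Recurrence: c(n) = c(n-1) + n, initial: c(0) = 7.
Telescoping: c(n) = c(0) + Σᵢ₌₁ⁿ i = 7 + n(n+1)/2.

c(n) = n(n+1)/2 + 7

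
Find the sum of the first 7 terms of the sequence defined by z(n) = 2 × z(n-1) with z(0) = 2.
Computing the sequence terms: 2, 4, 8, 16, 32, 64, 128
Adding these values together:

254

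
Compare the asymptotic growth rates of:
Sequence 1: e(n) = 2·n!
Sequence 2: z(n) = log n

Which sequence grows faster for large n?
Comparing growth rates:
Growth-rate hierarchy: log n ≺ any polynomial ≺ any exponential cⁿ (c>1) ≺ n! ≺ nⁿ.
factorial dominates logarithmic asymptotically.

e(n) grows faster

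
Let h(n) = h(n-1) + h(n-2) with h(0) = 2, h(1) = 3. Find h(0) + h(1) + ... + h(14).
Computing the sequence terms: 2, 3, 5, 8, 13, 21, 34, 55, 89, 144, 233, 377, 610, 987, 1597
Adding these values together:

4178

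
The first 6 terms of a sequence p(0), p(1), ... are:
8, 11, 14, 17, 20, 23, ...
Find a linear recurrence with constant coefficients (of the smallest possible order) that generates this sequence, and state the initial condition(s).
Look for the lowest-order linear relation among consecutive terms.
Observation: consecutive differences are constant (= 3).
Check at n=2: 1·11 + 3 = 14. ✓

p(n) = p(n-1) + 3, p(0) = 8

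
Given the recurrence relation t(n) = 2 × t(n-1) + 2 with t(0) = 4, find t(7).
Computing step by step:
t(0) = 4
t(1) = 2 × 4 + 2 = 10
t(2) = 2 × 10 + 2 = 22
t(3) = 2 × 22 + 2 = 46
t(4) = 2 × 46 + 2 = 94
t(5) = 2 × 94 + 2 = 190
t(6) = 2 × 190 + 2 = 382
t(7) = 2 × 382 + 2 = 766

766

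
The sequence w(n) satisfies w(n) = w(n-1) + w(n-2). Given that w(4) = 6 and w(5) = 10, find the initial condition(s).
Work backwards using w(k) = w(k+2) - w(k+1):
w(3) = w(5) - w(4) = 10 - 6 = 4
w(2) = w(4) - w(3) = 6 - 4 = 2
w(1) = w(3) - w(2) = 4 - 2 = 2
w(0) = w(2) - w(1) = 2 - 2 = 0

w(0) = 0, w(1) = 2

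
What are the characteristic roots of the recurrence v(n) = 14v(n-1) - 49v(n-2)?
Substitute v(n) = rⁿ and divide through by rⁿ⁻²: r² - 14r + 49 = 0
Factor: (r - 7)² = 0, so r = 7 (double root).
General solution: v(n) = (A + Bn)·7ⁿ

Characteristic: r² - 14r + 49 = 0, Roots: r = 7 (double root)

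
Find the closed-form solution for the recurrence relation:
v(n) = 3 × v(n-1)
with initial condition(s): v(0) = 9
Recurrence: v(n) = 3 × v(n-1), initial: v(0) = 9.
Each term is 3 times the previous, so this is geometric with ratio 3. After n steps: v(n) = v(0)·3ⁿ = 9·3ⁿ.

v(n) = 9·3ⁿ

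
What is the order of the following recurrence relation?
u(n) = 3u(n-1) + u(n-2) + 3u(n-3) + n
The order is the largest lag k for which u(n-k) appears. Here the deepest term is u(n-3) (the n term is non-homogeneous and does not affect the order), so the order is 3.

Order 3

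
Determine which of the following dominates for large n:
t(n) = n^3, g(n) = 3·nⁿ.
Comparing growth rates:
Growth-rate hierarchy: log n ≺ any polynomial ≺ any exponential cⁿ (c>1) ≺ n! ≺ nⁿ.
super-exponential nⁿ dominates polynomial degree 3 asymptotically.

g(n) grows faster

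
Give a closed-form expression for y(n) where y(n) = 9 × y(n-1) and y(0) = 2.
Recurrence: y(n) = 9 × y(n-1), initial: y(0) = 2.
Each term is 9 times the previous, so this is geometric with ratio 9. After n steps: y(n) = y(0)·9ⁿ = 2·9ⁿ.

y(n) = 2·9ⁿ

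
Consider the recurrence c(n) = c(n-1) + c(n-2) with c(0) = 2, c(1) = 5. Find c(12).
Computing the sequence terms:
2, 5, 7, 12, 19, 31, 50, 81, 131, 212, 343, 555, 898

898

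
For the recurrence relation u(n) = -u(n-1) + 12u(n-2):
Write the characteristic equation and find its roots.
Substitute u(n) = rⁿ and divide through by rⁿ⁻²: r² + r - 12 = 0
Factor: (r + 4)(r - 3) = 0, so r = -4, 3.
General solution: u(n) = A·(-4)ⁿ + B·3ⁿ

Characteristic: r² + r - 12 = 0, Roots: r = -4, 3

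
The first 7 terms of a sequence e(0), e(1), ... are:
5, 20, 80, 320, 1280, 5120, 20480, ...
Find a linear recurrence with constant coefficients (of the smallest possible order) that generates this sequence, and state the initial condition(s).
Look for the lowest-order linear relation among consecutive terms.
Observation: each term is 4× the previous.
Check at n=2: 4·20 = 80. ✓

e(n) = 4 × e(n-1), e(0) = 5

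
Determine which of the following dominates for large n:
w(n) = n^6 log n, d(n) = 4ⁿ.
Comparing growth rates:
Growth-rate hierarchy: log n ≺ any polynomial ≺ any exponential cⁿ (c>1) ≺ n! ≺ nⁿ.
exponential base 4 dominates polynomial degree 6 (with log factor) asymptotically.

d(n) grows faster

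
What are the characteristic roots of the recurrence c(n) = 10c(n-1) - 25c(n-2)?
Substitute c(n) = rⁿ and divide through by rⁿ⁻²: r² - 10r + 25 = 0
Factor: (r - 5)² = 0, so r = 5 (double root).
General solution: c(n) = (A + Bn)·5ⁿ

Characteristic: r² - 10r + 25 = 0, Roots: r = 5 (double root)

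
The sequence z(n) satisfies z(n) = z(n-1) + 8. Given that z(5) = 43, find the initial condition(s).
z(5) = z(0) + 5·8, so z(0) = 43 - 40 = 3.

z(0) = 3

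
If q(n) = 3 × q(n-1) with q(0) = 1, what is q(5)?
Computing step by step:
q(0) = 1
q(1) = 3 × 1 = 3
q(2) = 3 × 3 = 9
q(3) = 3 × 9 = 27
q(4) = 3 × 27 = 81
q(5) = 3 × 81 = 243

243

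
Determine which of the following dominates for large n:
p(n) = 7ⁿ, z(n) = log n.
Comparing growth rates:
Growth-rate hierarchy: log n ≺ any polynomial ≺ any exponential cⁿ (c>1) ≺ n! ≺ nⁿ.
exponential base 7 dominates logarithmic asymptotically.

p(n) grows faster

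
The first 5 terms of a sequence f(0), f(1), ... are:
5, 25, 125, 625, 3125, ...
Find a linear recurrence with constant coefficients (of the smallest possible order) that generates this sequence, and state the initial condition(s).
Look for the lowest-order linear relation among consecutive terms.
Observation: each term is 5× the previous.
Check at n=2: 5·25 = 125. ✓

f(n) = 5 × f(n-1), f(0) = 5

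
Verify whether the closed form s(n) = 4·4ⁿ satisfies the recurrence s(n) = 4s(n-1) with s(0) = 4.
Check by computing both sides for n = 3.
From the recurrence with s(0) = 4:
  s(0) = 4, s(1) = 16, s(2) = 64, s(3) = 256
  so the recurrence gives s(3) = 256.
From the proposed closed form s(n) = 4·4ⁿ:
  s(3) = 256.
Both sides give 256 at n = 3, and the initial condition(s) match, so the closed form is consistent.

Yes, the closed form is correct.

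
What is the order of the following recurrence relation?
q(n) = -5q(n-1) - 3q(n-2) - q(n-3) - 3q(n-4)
The order is the largest lag k for which q(n-k) appears. Here the deepest term is q(n-4), so the order is 4.

Order 4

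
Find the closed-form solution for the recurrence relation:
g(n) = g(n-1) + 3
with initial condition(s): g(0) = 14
Recurrence: g(n) = g(n-1) + 3, initial: g(0) = 14.
Each step adds 3, so g(n) = g(0) + 3n = 3n + 14.

g(n) = 3n + 14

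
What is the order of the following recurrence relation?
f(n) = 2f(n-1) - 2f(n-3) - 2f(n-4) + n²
The order is the largest lag k for which f(n-k) appears. Here the deepest term is f(n-4) (the n² term is non-homogeneous and does not affect the order), so the order is 4.

Order 4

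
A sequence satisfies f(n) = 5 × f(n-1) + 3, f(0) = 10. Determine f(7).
Computing step by step:
f(0) = 10
f(1) = 5 × 10 + 3 = 53
f(2) = 5 × 53 + 3 = 268
f(3) = 5 × 268 + 3 = 1343
f(4) = 5 × 1343 + 3 = 6718
f(5) = 5 × 6718 + 3 = 33593
f(6) = 5 × 33593 + 3 = 167968
f(7) = 5 × 167968 + 3 = 839843

839843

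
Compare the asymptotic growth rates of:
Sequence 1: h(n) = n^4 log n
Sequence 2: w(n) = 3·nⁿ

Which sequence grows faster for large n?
Comparing growth rates:
Growth-rate hierarchy: log n ≺ any polynomial ≺ any exponential cⁿ (c>1) ≺ n! ≺ nⁿ.
super-exponential nⁿ dominates polynomial degree 4 (with log factor) asymptotically.

w(n) grows faster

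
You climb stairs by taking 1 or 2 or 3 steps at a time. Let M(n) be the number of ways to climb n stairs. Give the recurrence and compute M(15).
Condition on the size of the last step (1 to 3): before it there were n-1, …, n-3 stairs climbed, and these cases are disjoint, so M(n) = M(n-1) + M(n-2) + M(n-3) (order-3 linear recurrence).
Initial conditions by direct count (compositions of i into parts ≤ 3): M(1) = 1; M(2) = 2; M(3) = 4.
Iterating the recurrence: M(4) = 7, M(5) = 13, M(6) = 24, M(7) = 44, M(8) = 81, M(9) = 149, M(10) = 274, M(11) = 504, M(12) = 927, M(13) = 1705, M(14) = 3136, M(15) = 5768.

M(n) = M(n-1) + M(n-2) + M(n-3), M(1) = 1, M(2) = 2, M(3) = 4; M(15) = 5768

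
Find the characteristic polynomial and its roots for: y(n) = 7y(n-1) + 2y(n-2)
Substitute y(n) = rⁿ and divide through by rⁿ⁻²: r² - 7r - 2 = 0
Discriminant: 7² + 4·2 = 57, not a perfect square, so by the quadratic formula r = (7 ± √57)/2.
General solution: y(n) = A·r₁ⁿ + B·r₂ⁿ where r₁,r₂ = (7 ± √57)/2

Characteristic: r² - 7r - 2 = 0, Roots: r = (7 ± √57)/2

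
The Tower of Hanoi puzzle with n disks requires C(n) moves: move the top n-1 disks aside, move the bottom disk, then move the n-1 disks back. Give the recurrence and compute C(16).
Moving n disks = move the top n-1 disks aside (C(n-1) moves) + move the largest disk (1 move) + move the n-1 disks back on top (C(n-1) moves), so C(n) = 2C(n-1) + 1, with C(1) = 1 (a single disk takes one move).
First terms: 1, 3, 7, 15, 31, 63, … — each is one less than a power of 2. Indeed C(n) + 1 = 2(C(n-1) + 1) with C(1) + 1 = 2, so C(n) + 1 = 2ⁿ and C(n) = 2ⁿ - 1.
Hence C(16) = 2^16 - 1 = 65536 - 1 = 65535.

C(n) = 2C(n-1) + 1, C(1) = 1; C(16) = 65535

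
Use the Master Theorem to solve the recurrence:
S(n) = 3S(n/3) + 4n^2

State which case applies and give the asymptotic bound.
Master Theorem template: S(n) = a·S(n/b) + f(n).
Here: a=3, b=3, f(n)=4n^2
Compute log_b(a) = log_3(3) = 1.
f(n) = 4n^2 = Ω(n^(1+ε)) with ε = 1, and the regularity condition holds (a·f(n/b) = (a/b^2)·f(n) with a/b^2 = 3^-1 < 1). Case 3: S(n) = Θ(f(n)) = Θ(n^2).

Case 3: S(n) = Θ(n^2)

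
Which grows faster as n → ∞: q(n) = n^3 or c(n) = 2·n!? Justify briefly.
Comparing growth rates:
Growth-rate hierarchy: log n ≺ any polynomial ≺ any exponential cⁿ (c>1) ≺ n! ≺ nⁿ.
factorial dominates polynomial degree 3 asymptotically.

c(n) grows faster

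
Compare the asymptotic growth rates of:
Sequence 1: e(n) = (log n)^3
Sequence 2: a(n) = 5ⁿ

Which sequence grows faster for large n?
Comparing growth rates:
Growth-rate hierarchy: log n ≺ any polynomial ≺ any exponential cⁿ (c>1) ≺ n! ≺ nⁿ.
exponential base 5 dominates polylogarithmic (log n)^3 asymptotically.

a(n) grows faster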